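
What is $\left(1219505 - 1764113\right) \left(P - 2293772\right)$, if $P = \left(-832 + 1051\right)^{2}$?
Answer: $1223086637088$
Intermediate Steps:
$P = 47961$ ($P = 219^{2} = 47961$)
$\left(1219505 - 1764113\right) \left(P - 2293772\right) = \left(1219505 - 1764113\right) \left(47961 - 2293772\right) = \left(-544608\right) \left(-2245811\right) = 1223086637088$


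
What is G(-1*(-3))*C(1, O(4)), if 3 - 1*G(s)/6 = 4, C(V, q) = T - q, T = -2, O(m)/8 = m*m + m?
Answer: 972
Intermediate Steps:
O(m) = 8*m + 8*m² (O(m) = 8*(m*m + m) = 8*(m² + m) = 8*(m + m²) = 8*m + 8*m²)
C(V, q) = -2 - q
G(s) = -6 (G(s) = 18 - 6*4 = 18 - 24 = -6)
G(-1*(-3))*C(1, O(4)) = -6*(-2 - 8*4*(1 + 4)) = -6*(-2 - 8*4*5) = -6*(-2 - 1*160) = -6*(-2 - 160) = -6*(-162) = 972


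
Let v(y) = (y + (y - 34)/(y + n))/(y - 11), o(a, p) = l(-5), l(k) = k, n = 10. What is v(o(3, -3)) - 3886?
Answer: -19426/5 ≈ -3885.2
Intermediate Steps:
o(a, p) = -5
v(y) = (y + (-34 + y)/(10 + y))/(-11 + y) (v(y) = (y + (y - 34)/(y + 10))/(y - 11) = (y + (-34 + y)/(10 + y))/(-11 + y))
v(o(3, -3)) - 3886 = (34 - 1*(-5)² - 11*(-5))/(110 - 5 - 1*(-5)²) - 3886 = (34 - 1*25 + 55)/(110 - 5 - 1*25) - 3886 = (34 - 25 + 55)/(110 - 5 - 25) - 3886 = 64/80 - 3886 = (1/80)*64 - 3886 = ⅘ - 3886 = -19426/5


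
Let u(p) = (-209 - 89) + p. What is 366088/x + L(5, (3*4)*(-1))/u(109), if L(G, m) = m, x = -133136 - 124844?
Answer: -5507906/4063185 ≈ -1.3556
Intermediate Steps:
u(p) = -298 + p
x = -257980
366088/x + L(5, (3*4)*(-1))/u(109) = 366088/(-257980) + ((3*4)*(-1))/(-298 + 109) = 366088*(-1/257980) + (12*(-1))/(-189) = -91522/64495 - 12*(-1/189) = -91522/64495 + 4/63 = -5507906/4063185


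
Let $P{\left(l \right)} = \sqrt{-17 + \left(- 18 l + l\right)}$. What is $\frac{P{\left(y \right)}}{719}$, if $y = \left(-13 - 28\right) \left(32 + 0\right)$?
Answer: $\frac{\sqrt{22287}}{719} \approx 0.20763$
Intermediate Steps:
$y = -1312$ ($y = \left(-41\right) 32 = -1312$)
$P{\left(l \right)} = \sqrt{-17 - 17 l}$
$\frac{P{\left(y \right)}}{719} = \frac{\sqrt{-17 - -22304}}{719} = \sqrt{-17 + 22304} \cdot \frac{1}{719} = \sqrt{22287} \cdot \frac{1}{719} = \frac{\sqrt{22287}}{719}$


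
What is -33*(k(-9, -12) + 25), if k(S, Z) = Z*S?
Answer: -4389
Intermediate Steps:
k(S, Z) = S*Z
-33*(k(-9, -12) + 25) = -33*(-9*(-12) + 25) = -33*(108 + 25) = -33*133 = -4389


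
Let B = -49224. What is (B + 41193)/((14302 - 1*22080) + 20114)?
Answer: -2677/4112 ≈ -0.65102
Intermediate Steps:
(B + 41193)/((14302 - 1*22080) + 20114) = (-49224 + 41193)/((14302 - 1*22080) + 20114) = -8031/((14302 - 22080) + 20114) = -8031/(-7778 + 20114) = -8031/12336 = -8031*1/12336 = -2677/4112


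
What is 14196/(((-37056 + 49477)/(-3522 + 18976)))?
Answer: 219384984/12421 ≈ 17662.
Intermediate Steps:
14196/(((-37056 + 49477)/(-3522 + 18976))) = 14196/((12421/15454)) = 14196/((12421*(1/15454))) = 14196/(12421/15454) = 14196*(15454/12421) = 219384984/12421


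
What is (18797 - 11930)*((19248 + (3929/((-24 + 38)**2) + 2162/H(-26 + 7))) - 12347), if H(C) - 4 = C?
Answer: 6515188221/140 ≈ 4.6537e+7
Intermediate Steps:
H(C) = 4 + C
(18797 - 11930)*((19248 + (3929/((-24 + 38)**2) + 2162/H(-26 + 7))) - 12347) = (18797 - 11930)*((19248 + (3929/((-24 + 38)**2) + 2162/(4 + (-26 + 7)))) - 12347) = 6867*((19248 + (3929/(14**2) + 2162/(4 - 19))) - 12347) = 6867*((19248 + (3929/196 + 2162/(-15))) - 12347) = 6867*((19248 + (3929*(1/196) + 2162*(-1/15))) - 12347) = 6867*((19248 + (3929/196 - 2162/15)) - 12347) = 6867*((19248 - 364817/2940) - 12347) = 6867*(56224303/2940 - 12347) = 6867*(19924123/2940) = 6515188221/140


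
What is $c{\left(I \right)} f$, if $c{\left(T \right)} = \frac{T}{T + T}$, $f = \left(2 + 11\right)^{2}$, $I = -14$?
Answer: $\frac{169}{2} \approx 84.5$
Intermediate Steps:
$f = 169$ ($f = 13^{2} = 169$)
$c{\left(T \right)} = \frac{1}{2}$ ($c{\left(T \right)} = \frac{T}{2 T} = \frac{1}{2 T} T = \frac{1}{2}$)
$c{\left(I \right)} f = \frac{1}{2} \cdot 169 = \frac{169}{2}$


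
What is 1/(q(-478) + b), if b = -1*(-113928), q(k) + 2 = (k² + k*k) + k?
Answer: 1/570416 ≈ 1.7531e-6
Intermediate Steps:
q(k) = -2 + k + 2*k² (q(k) = -2 + ((k² + k*k) + k) = -2 + ((k² + k²) + k) = -2 + (2*k² + k) = -2 + (k + 2*k²) = -2 + k + 2*k²)
b = 113928
1/(q(-478) + b) = 1/((-2 - 478 + 2*(-478)²) + 113928) = 1/((-2 - 478 + 2*228484) + 113928) = 1/((-2 - 478 + 456968) + 113928) = 1/(456488 + 113928) = 1/570416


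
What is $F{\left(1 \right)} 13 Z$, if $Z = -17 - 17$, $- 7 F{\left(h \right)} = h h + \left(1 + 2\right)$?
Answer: $\frac{1768}{7} \approx 252.57$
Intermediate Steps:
$F{\left(h \right)} = - \frac{3}{7} - \frac{h^{2}}{7}$ ($F{\left(h \right)} = - \frac{h h + \left(1 + 2\right)}{7} = - \frac{h^{2} + 3}{7} = - \frac{3 + h^{2}}{7} = - \frac{3}{7} - \frac{h^{2}}{7}$)
$Z = -34$ ($Z = -17 - 17 = -34$)
$F{\left(1 \right)} 13 Z = \left(- \frac{3}{7} - \frac{1^{2}}{7}\right) 13 \left(-34\right) = \left(- \frac{3}{7} - \frac{1}{7}\right) 13 \left(-34\right) = \left(- \frac{4}{7}\right) 13 \left(-34\right) = \left(- \frac{52}{7}\right) \left(-34\right) = \frac{1768}{7}$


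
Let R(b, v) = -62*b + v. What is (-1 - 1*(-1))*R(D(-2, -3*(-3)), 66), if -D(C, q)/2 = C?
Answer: 0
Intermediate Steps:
D(C, q) = -2*C
R(b, v) = v - 62*b
(-1 - 1*(-1))*R(D(-2, -3*(-3)), 66) = (-1 - 1*(-1))*(66 - (-124)*(-2)) = (-1 + 1)*(66 - 62*4) = 0*(66 - 248) = 0*(-182) = 0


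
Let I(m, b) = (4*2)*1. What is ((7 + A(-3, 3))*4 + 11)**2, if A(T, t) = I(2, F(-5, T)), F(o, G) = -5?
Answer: 5041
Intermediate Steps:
I(m, b) = 8 (I(m, b) = 8*1 = 8)
A(T, t) = 8
((7 + A(-3, 3))*4 + 11)**2 = ((7 + 8)*4 + 11)**2 = (15*4 + 11)**2 = (60 + 11)**2 = 71**2 = 5041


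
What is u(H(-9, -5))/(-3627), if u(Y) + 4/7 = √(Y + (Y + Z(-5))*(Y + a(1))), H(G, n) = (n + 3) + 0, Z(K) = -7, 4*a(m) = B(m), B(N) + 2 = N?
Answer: 4/25389 - √73/7254 ≈ -0.0010203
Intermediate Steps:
B(N) = -2 + N
a(m) = -½ + m/4 (a(m) = (-2 + m)/4 = -½ + m/4)
H(G, n) = 3 + n (H(G, n) = (3 + n) + 0 = 3 + n)
u(Y) = -4/7 + √(Y + (-7 + Y)*(-¼ + Y)) (u(Y) = -4/7 + √(Y + (Y - 7)*(Y + (-½ + (¼)*1))) = -4/7 + √(Y + (-7 + Y)*(Y + (-½ + ¼))) = -4/7 + √(Y + (-7 + Y)*(Y - ¼)) = -4/7 + √(Y + (-7 + Y)*(-¼ + Y)))
u(H(-9, -5))/(-3627) = (-4/7 + √(7 - 25*(3 - 5) + 4*(3 - 5)²)/2)/(-3627) = (-4/7 + √(7 - 25*(-2) + 4*(-2)²)/2)*(-1/3627) = (-4/7 + √(7 + 50 + 4*4)/2)*(-1/3627) = (-4/7 + √(7 + 50 + 16)/2)*(-1/3627) = (-4/7 + √73/2)*(-1/3627) = 4/25389 - √73/7254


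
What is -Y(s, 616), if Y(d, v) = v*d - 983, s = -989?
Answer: 610207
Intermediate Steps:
Y(d, v) = -983 + d*v (Y(d, v) = d*v - 983 = -983 + d*v)
-Y(s, 616) = -(-983 - 989*616) = -(-983 - 609224) = -1*(-610207) = 610207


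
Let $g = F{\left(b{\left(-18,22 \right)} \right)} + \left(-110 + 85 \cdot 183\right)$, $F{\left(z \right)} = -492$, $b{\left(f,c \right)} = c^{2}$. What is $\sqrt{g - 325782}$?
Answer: $i \sqrt{310829} \approx 557.52 i$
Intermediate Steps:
$g = 14953$ ($g = -492 + \left(-110 + 85 \cdot 183\right) = -492 + \left(-110 + 15555\right) = -492 + 15445 = 14953$)
$\sqrt{g - 325782} = \sqrt{14953 - 325782} = \sqrt{-310829} = i \sqrt{310829}$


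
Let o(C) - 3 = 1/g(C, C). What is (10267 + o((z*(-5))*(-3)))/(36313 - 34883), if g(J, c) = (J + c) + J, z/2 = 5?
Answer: 4621501/643500 ≈ 7.1818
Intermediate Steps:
z = 10 (z = 2*5 = 10)
g(J, c) = c + 2*J
o(C) = 3 + 1/(3*C) (o(C) = 3 + 1/(C + 2*C) = 3 + 1/(3*C))
(10267 + o((z*(-5))*(-3)))/(36313 - 34883) = (10267 + (3 + 1/(3*(((10*(-5))*(-3))))))/(36313 - 34883) = (10267 + (3 + 1/(3*((-50*(-3))))))/1430 = (10267 + (3 + (⅓)/150))*(1/1430) = (10267 + (3 + (⅓)*(1/150)))*(1/1430) = (10267 + (3 + 1/450))*(1/1430) = (10267 + 1351/450)*(1/1430) = (4621501/450)*(1/1430) = 4621501/643500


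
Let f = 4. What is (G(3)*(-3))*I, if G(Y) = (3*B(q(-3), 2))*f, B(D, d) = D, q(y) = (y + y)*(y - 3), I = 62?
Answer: -80352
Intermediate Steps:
q(y) = 2*y*(-3 + y) (q(y) = (2*y)*(-3 + y) = 2*y*(-3 + y))
G(Y) = 432 (G(Y) = (3*(2*(-3)*(-3 - 3)))*4 = (3*(2*(-3)*(-6)))*4 = (3*36)*4 = 108*4 = 432)
(G(3)*(-3))*I = (432*(-3))*62 = -1296*62 = -80352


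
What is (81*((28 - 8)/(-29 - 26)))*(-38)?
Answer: 12312/11 ≈ 1119.3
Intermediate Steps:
(81*((28 - 8)/(-29 - 26)))*(-38) = (81*(20/(-55)))*(-38) = (81*(20*(-1/55)))*(-38) = (81*(-4/11))*(-38) = -324/11*(-38) = 12312/11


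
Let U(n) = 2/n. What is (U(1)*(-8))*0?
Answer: 0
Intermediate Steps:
(U(1)*(-8))*0 = ((2/1)*(-8))*0 = ((2*1)*(-8))*0 = (2*(-8))*0 = -16*0 = 0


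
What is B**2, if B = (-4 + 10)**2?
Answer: 1296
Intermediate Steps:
B = 36 (B = 6**2 = 36)
B**2 = 36**2 = 1296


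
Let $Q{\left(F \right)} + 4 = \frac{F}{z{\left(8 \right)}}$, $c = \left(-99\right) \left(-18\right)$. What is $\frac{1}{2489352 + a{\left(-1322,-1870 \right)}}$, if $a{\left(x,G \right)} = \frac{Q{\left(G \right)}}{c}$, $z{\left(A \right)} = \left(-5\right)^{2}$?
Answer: $\frac{4455}{11090062963} \approx 4.0171 \cdot 10^{-7}$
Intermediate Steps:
$z{\left(A \right)} = 25$
$c = 1782$
$Q{\left(F \right)} = -4 + \frac{F}{25}$
$a{\left(x,G \right)} = - \frac{2}{891} + \frac{G}{44550}$ ($a{\left(x,G \right)} = \frac{-4 + \frac{G}{25}}{1782} = \left(-4 + \frac{G}{25}\right) \frac{1}{1782} = - \frac{2}{891} + \frac{G}{44550}$)
$\frac{1}{2489352 + a{\left(-1322,-1870 \right)}} = \frac{1}{2489352 + \left(- \frac{2}{891} + \frac{1}{44550} \left(-1870\right)\right)} = \frac{1}{2489352 - \frac{197}{4455}} = \frac{1}{\frac{11090062963}{4455}} = \frac{4455}{11090062963}$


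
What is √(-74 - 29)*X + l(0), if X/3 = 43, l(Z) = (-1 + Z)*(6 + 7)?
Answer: -13 + 129*I*√103 ≈ -13.0 + 1309.2*I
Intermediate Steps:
l(Z) = -13 + 13*Z (l(Z) = (-1 + Z)*13 = -13 + 13*Z)
X = 129 (X = 3*43 = 129)
√(-74 - 29)*X + l(0) = √(-74 - 29)*129 + (-13 + 13*0) = √(-103)*129 + (-13 + 0) = (I*√103)*129 - 13 = 129*I*√103 - 13 = -13 + 129*I*√103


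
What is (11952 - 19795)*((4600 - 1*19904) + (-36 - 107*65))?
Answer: 174859685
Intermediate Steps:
(11952 - 19795)*((4600 - 1*19904) + (-36 - 107*65)) = -7843*((4600 - 19904) + (-36 - 6955)) = -7843*(-15304 - 6991) = -7843*(-22295) = 174859685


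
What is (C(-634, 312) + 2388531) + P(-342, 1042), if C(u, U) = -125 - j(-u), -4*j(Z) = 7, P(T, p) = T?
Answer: 9552263/4 ≈ 2.3881e+6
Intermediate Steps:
j(Z) = -7/4 (j(Z) = -¼*7 = -7/4)
C(u, U) = -493/4 (C(u, U) = -125 - 1*(-7/4) = -125 + 7/4 = -493/4)
(C(-634, 312) + 2388531) + P(-342, 1042) = (-493/4 + 2388531) - 342 = 9553631/4 - 342 = 9552263/4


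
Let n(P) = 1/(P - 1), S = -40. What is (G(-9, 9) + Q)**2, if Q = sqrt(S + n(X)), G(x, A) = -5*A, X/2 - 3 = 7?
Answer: (855 - I*sqrt(14421))**2/361 ≈ 1985.1 - 568.83*I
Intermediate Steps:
X = 20 (X = 6 + 2*7 = 6 + 14 = 20)
n(P) = 1/(-1 + P)
Q = I*sqrt(14421)/19 (Q = sqrt(-40 + 1/(-1 + 20)) = sqrt(-40 + 1/19) = sqrt(-759/19) = I*sqrt(14421)/19 ≈ 6.3204*I)
(G(-9, 9) + Q)**2 = (-5*9 + I*sqrt(14421)/19)**2 = (-45 + I*sqrt(14421)/19)**2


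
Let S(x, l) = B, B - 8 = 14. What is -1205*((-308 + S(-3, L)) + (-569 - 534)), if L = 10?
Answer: 1673745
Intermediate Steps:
B = 22 (B = 8 + 14 = 22)
S(x, l) = 22
-1205*((-308 + S(-3, L)) + (-569 - 534)) = -1205*((-308 + 22) + (-569 - 534)) = -1205*(-286 - 1103) = -1205*(-1389) = 1673745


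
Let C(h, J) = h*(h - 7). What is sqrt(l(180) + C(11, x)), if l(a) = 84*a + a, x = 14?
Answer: 4*sqrt(959) ≈ 123.87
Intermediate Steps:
C(h, J) = h*(-7 + h)
l(a) = 85*a
sqrt(l(180) + C(11, x)) = sqrt(85*180 + 11*(-7 + 11)) = sqrt(15300 + 11*4) = sqrt(15300 + 44) = sqrt(15344) = 4*sqrt(959)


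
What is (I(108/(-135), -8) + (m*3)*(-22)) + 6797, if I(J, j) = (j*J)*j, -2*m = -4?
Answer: 33069/5 ≈ 6613.8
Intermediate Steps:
m = 2 (m = -1/2*(-4) = 2)
I(J, j) = J*j**2 (I(J, j) = (J*j)*j = J*j**2)
(I(108/(-135), -8) + (m*3)*(-22)) + 6797 = ((108/(-135))*(-8)**2 + (2*3)*(-22)) + 6797 = ((108*(-1/135))*64 + 6*(-22)) + 6797 = (-4/5*64 - 132) + 6797 = (-256/5 - 132) + 6797 = -916/5 + 6797 = 33069/5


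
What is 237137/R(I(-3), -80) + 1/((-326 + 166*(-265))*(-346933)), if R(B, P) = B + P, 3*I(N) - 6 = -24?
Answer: -1822953080891675/661111361604 ≈ -2757.4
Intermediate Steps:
I(N) = -6 (I(N) = 2 + (⅓)*(-24) = 2 - 8 = -6)
237137/R(I(-3), -80) + 1/((-326 + 166*(-265))*(-346933)) = 237137/(-6 - 80) + 1/((-326 + 166*(-265))*(-346933)) = 237137/(-86) - 1/346933/(-326 - 43990) = 237137*(-1/86) - 1/346933/(-44316) = -237137/86 - 1/44316*(-1/346933) = -237137/86 + 1/15374682828 = -1822953080891675/661111361604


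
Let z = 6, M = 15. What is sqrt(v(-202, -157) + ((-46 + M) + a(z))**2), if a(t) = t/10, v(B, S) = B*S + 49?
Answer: sqrt(817179)/5 ≈ 180.80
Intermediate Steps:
v(B, S) = 49 + B*S
a(t) = t/10 (a(t) = t*(1/10) = t/10)
sqrt(v(-202, -157) + ((-46 + M) + a(z))**2) = sqrt((49 - 202*(-157)) + ((-46 + 15) + (1/10)*6)**2) = sqrt((49 + 31714) + (-31 + 3/5)**2) = sqrt(31763 + (-152/5)**2) = sqrt(31763 + 23104/25) = sqrt(817179/25) = sqrt(817179)/5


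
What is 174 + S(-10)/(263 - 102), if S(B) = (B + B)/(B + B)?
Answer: 28015/161 ≈ 174.01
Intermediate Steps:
S(B) = 1 (S(B) = (2*B)/((2*B)) = (2*B)*(1/(2*B)) = 1)
174 + S(-10)/(263 - 102) = 174 + 1/(263 - 102) = 174 + 1/161 = 28015/161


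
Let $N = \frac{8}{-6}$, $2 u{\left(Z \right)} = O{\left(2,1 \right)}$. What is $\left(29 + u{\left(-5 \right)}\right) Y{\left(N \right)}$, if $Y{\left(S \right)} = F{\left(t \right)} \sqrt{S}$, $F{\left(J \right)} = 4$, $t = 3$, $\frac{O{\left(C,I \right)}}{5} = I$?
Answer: $84 i \sqrt{3} \approx 145.49 i$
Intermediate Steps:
$O{\left(C,I \right)} = 5 I$
$u{\left(Z \right)} = \frac{5}{2}$ ($u{\left(Z \right)} = \frac{5 \cdot 1}{2} = \frac{1}{2} \cdot 5 = \frac{5}{2}$)
$N = - \frac{4}{3}$ ($N = 8 \left(- \frac{1}{6}\right) = - \frac{4}{3} \approx -1.3333$)
$Y{\left(S \right)} = 4 \sqrt{S}$
$\left(29 + u{\left(-5 \right)}\right) Y{\left(N \right)} = \left(29 + \frac{5}{2}\right) 4 \sqrt{- \frac{4}{3}} = \frac{63 \cdot 4 \frac{2 i \sqrt{3}}{3}}{2} = \frac{63 \frac{8 i \sqrt{3}}{3}}{2} = 84 i \sqrt{3}$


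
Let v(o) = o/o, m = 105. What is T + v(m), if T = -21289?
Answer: -21288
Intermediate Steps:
v(o) = 1
T + v(m) = -21289 + 1 = -21288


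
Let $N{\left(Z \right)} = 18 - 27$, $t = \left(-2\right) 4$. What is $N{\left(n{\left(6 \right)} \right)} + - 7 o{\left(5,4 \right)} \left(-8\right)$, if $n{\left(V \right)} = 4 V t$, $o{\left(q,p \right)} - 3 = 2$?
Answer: $271$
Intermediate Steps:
$o{\left(q,p \right)} = 5$ ($o{\left(q,p \right)} = 3 + 2 = 5$)
$t = -8$
$n{\left(V \right)} = - 32 V$ ($n{\left(V \right)} = 4 V \left(-8\right) = - 32 V$)
$N{\left(Z \right)} = -9$ ($N{\left(Z \right)} = 18 - 27 = -9$)
$N{\left(n{\left(6 \right)} \right)} + - 7 o{\left(5,4 \right)} \left(-8\right) = -9 + \left(-7\right) 5 \left(-8\right) = -9 - -280 = -9 + 280 = 271$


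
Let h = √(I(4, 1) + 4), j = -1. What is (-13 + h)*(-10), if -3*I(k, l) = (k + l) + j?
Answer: 130 - 20*√6/3 ≈ 113.67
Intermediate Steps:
I(k, l) = ⅓ - k/3 - l/3 (I(k, l) = -((k + l) - 1)/3 = -(-1 + k + l)/3 = ⅓ - k/3 - l/3)
h = 2*√6/3 (h = √((⅓ - ⅓*4 - ⅓*1) + 4) = √((⅓ - 4/3 - ⅓) + 4) = √(-4/3 + 4) = √(8/3) = 2*√6/3 ≈ 1.6330)
(-13 + h)*(-10) = (-13 + 2*√6/3)*(-10) = 130 - 20*√6/3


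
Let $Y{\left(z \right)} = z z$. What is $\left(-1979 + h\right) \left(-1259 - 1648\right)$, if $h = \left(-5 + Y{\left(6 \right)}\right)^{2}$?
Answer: $2959326$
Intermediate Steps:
$Y{\left(z \right)} = z^{2}$
$h = 961$ ($h = \left(-5 + 6^{2}\right)^{2} = \left(-5 + 36\right)^{2} = 31^{2} = 961$)
$\left(-1979 + h\right) \left(-1259 - 1648\right) = \left(-1979 + 961\right) \left(-1259 - 1648\right) = \left(-1018\right) \left(-2907\right) = 2959326$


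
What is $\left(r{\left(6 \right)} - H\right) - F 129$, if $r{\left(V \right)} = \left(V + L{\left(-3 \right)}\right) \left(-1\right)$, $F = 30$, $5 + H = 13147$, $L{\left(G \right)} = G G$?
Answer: $-17027$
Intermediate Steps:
$L{\left(G \right)} = G^{2}$
$H = 13142$ ($H = -5 + 13147 = 13142$)
$r{\left(V \right)} = -9 - V$ ($r{\left(V \right)} = \left(V + \left(-3\right)^{2}\right) \left(-1\right) = \left(V + 9\right) \left(-1\right) = \left(9 + V\right) \left(-1\right) = -9 - V$)
$\left(r{\left(6 \right)} - H\right) - F 129 = \left(\left(-9 - 6\right) - 13142\right) - 30 \cdot 129 = \left(\left(-9 - 6\right) - 13142\right) - 3870 = \left(-15 - 13142\right) - 3870 = -13157 - 3870 = -17027$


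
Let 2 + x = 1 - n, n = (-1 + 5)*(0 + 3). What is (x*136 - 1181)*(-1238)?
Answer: 3650862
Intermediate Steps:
n = 12 (n = 4*3 = 12)
x = -13 (x = -2 + (1 - 1*12) = -2 + (1 - 12) = -2 - 11 = -13)
(x*136 - 1181)*(-1238) = (-13*136 - 1181)*(-1238) = (-1768 - 1181)*(-1238) = -2949*(-1238) = 3650862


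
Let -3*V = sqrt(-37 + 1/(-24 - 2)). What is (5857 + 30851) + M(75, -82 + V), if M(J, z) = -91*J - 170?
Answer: 29713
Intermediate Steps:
V = -I*sqrt(2782)/26 (V = -sqrt(-37 + 1/(-24 - 2))/3 = -sqrt(-37 + 1/(-26))/3 = -sqrt(-37 - 1/26)/3 = -I*sqrt(2782)/26 ≈ -2.0286*I)
M(J, z) = -170 - 91*J
(5857 + 30851) + M(75, -82 + V) = (5857 + 30851) + (-170 - 91*75) = 36708 + (-170 - 6825) = 36708 - 6995 = 29713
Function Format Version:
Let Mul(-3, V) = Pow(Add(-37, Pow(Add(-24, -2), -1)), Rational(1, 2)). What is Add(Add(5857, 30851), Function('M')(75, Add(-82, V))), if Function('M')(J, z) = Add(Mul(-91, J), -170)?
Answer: 29713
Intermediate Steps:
V = Mul(Rational(-1, 26), I, Pow(2782, Rational(1, 2))) (V = Mul(Rational(-1, 3), Pow(Add(-37, Pow(Add(-24, -2), -1)), Rational(1, 2))) = Mul(Rational(-1, 3), Pow(Add(-37, Pow(-26, -1)), Rational(1, 2))) = Mul(Rational(-1, 3), Pow(Add(-37, Rational(-1, 26)), Rational(1, 2))) = Mul(Rational(-1, 3), Pow(Rational(-963, 26), Rational(1, 2))) = Mul(Rational(-1, 3), Mul(Rational(3, 26), I, Pow(2782, Rational(1, 2)))) = Mul(Rational(-1, 26), I, Pow(2782, Rational(1, 2))) ≈ Mul(-2.0286, I))
Function('M')(J, z) = Add(-170, Mul(-91, J))
Add(Add(5857, 30851), Function('M')(75, Add(-82, V))) = Add(Add(5857, 30851), Add(-170, Mul(-91, 75))) = Add(36708, Add(-170, -6825)) = Add(36708, -6995) = 29713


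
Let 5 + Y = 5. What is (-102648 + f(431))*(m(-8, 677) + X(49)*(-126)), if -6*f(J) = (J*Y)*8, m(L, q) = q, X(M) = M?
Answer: 564256056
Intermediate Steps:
Y = 0 (Y = -5 + 5 = 0)
f(J) = 0 (f(J) = -J*0*8/6 = -0*8 = -1/6*0 = 0)
(-102648 + f(431))*(m(-8, 677) + X(49)*(-126)) = (-102648 + 0)*(677 + 49*(-126)) = -102648*(677 - 6174) = -102648*(-5497) = 564256056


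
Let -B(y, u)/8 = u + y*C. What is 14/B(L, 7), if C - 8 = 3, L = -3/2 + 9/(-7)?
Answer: 49/662 ≈ 0.074018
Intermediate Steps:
L = -39/14 (L = -3*1/2 + 9*(-1/7) = -3/2 - 9/7 = -39/14 ≈ -2.7857)
C = 11 (C = 8 + 3 = 11)
B(y, u) = -88*y - 8*u (B(y, u) = -8*(u + y*11) = -8*(u + 11*y) = -88*y - 8*u)
14/B(L, 7) = 14/(-88*(-39/14) - 8*7) = 14/(1716/7 - 56) = 14/(1324/7) = 14*(7/1324) = 49/662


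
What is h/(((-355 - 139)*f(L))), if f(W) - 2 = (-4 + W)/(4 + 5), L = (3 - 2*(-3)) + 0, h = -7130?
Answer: 1395/247 ≈ 5.6478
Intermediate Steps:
L = 9 (L = (3 + 6) + 0 = 9 + 0 = 9)
f(W) = 14/9 + W/9 (f(W) = 2 + (-4 + W)/(4 + 5) = 2 + (-4 + W)/9 = 2 + (-4 + W)*(⅑) = 2 + (-4/9 + W/9) = 14/9 + W/9)
h/(((-355 - 139)*f(L))) = -7130*1/((-355 - 139)*(14/9 + (⅑)*9)) = -7130*(-1/(494*(14/9 + 1))) = -7130/((-494*23/9)) = -7130/(-11362/9) = -7130*(-9/11362) = 1395/247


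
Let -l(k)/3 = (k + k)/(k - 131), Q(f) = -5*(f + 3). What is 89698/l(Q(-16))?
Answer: 986678/65 ≈ 15180.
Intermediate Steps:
Q(f) = -15 - 5*f (Q(f) = -5*(3 + f) = -15 - 5*f)
l(k) = -6*k/(-131 + k) (l(k) = -3*(k + k)/(k - 131) = -3*2*k/(-131 + k) = -6*k/(-131 + k))
89698/l(Q(-16)) = 89698/((-6*(-15 - 5*(-16))/(-131 + (-15 - 5*(-16))))) = 89698/((-6*(-15 + 80)/(-131 + (-15 + 80)))) = 89698/((-6*65/(-131 + 65))) = 89698/((-6*65/(-66))) = 89698/((-6*65*(-1/66))) = 89698/(65/11) = 89698*(11/65) = 986678/65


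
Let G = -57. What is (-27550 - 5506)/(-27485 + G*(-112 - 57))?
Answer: 8264/4463 ≈ 1.8517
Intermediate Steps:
(-27550 - 5506)/(-27485 + G*(-112 - 57)) = (-27550 - 5506)/(-27485 - 57*(-112 - 57)) = -33056/(-27485 - 57*(-169)) = -33056/(-27485 + 9633) = -33056/(-17852) = -33056*(-1/17852) = 8264/4463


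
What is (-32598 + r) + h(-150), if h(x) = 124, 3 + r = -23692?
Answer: -56169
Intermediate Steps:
r = -23695 (r = -3 - 23692 = -23695)
(-32598 + r) + h(-150) = (-32598 - 23695) + 124 = -56293 + 124 = -56169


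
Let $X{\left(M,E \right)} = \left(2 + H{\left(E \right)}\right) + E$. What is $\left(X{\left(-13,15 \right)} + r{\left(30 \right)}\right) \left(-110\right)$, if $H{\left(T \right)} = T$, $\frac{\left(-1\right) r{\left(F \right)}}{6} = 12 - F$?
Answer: $-15400$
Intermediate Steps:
$r{\left(F \right)} = -72 + 6 F$ ($r{\left(F \right)} = - 6 \left(12 - F\right) = -72 + 6 F$)
$X{\left(M,E \right)} = 2 + 2 E$ ($X{\left(M,E \right)} = \left(2 + E\right) + E = 2 + 2 E$)
$\left(X{\left(-13,15 \right)} + r{\left(30 \right)}\right) \left(-110\right) = \left(\left(2 + 2 \cdot 15\right) + \left(-72 + 6 \cdot 30\right)\right) \left(-110\right) = \left(\left(2 + 30\right) + \left(-72 + 180\right)\right) \left(-110\right) = \left(32 + 108\right) \left(-110\right) = 140 \left(-110\right) = -15400$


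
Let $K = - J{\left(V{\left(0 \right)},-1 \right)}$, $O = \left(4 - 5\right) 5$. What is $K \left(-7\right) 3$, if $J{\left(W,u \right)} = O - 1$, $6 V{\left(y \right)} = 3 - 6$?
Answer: $-126$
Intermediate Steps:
$O = -5$ ($O = \left(-1\right) 5 = -5$)
$V{\left(y \right)} = - \frac{1}{2}$ ($V{\left(y \right)} = \frac{3 - 6}{6} = \frac{1}{6} \left(-3\right) = - \frac{1}{2}$)
$J{\left(W,u \right)} = -6$ ($J{\left(W,u \right)} = -5 - 1 = -6$)
$K = 6$ ($K = \left(-1\right) \left(-6\right) = 6$)
$K \left(-7\right) 3 = 6 \left(-7\right) 3 = \left(-42\right) 3 = -126$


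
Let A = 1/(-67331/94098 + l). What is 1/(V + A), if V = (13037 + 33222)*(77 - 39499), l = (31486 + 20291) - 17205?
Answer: -3253088725/5932405136282295952 ≈ -5.4836e-10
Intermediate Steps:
l = 34572 (l = 51777 - 17205 = 34572)
V = -1823622298 (V = 46259*(-39422) = -1823622298)
A = 94098/3253088725 (A = 1/(-67331/94098 + 34572) = 1/(3253088725/94098) = 94098/3253088725 ≈ 2.8926e-5)
1/(V + A) = 1/(-1823622298 + 94098/3253088725) = 1/(-5932405136282295952/3253088725) = -3253088725/5932405136282295952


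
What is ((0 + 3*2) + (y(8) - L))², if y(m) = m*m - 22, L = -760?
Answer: 652864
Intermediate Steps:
y(m) = -22 + m² (y(m) = m² - 22 = -22 + m²)
((0 + 3*2) + (y(8) - L))² = ((0 + 3*2) + ((-22 + 8²) - 1*(-760)))² = ((0 + 6) + ((-22 + 64) + 760))² = (6 + (42 + 760))² = (6 + 802)² = 808² = 652864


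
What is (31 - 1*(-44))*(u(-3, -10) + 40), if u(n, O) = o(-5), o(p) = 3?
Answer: 3225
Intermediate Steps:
u(n, O) = 3
(31 - 1*(-44))*(u(-3, -10) + 40) = (31 - 1*(-44))*(3 + 40) = (31 + 44)*43 = 75*43 = 3225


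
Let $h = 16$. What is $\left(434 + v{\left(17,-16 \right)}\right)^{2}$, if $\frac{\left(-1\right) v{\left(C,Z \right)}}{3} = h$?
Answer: $148996$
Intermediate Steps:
$v{\left(C,Z \right)} = -48$ ($v{\left(C,Z \right)} = \left(-3\right) 16 = -48$)
$\left(434 + v{\left(17,-16 \right)}\right)^{2} = \left(434 - 48\right)^{2} = 386^{2} = 148996$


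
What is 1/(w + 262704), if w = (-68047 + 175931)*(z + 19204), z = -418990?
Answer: -1/43130250120 ≈ -2.3186e-11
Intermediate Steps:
w = -43130512824 (w = (-68047 + 175931)*(-418990 + 19204) = 107884*(-399786) = -43130512824)
1/(w + 262704) = 1/(-43130512824 + 262704) = 1/(-43130250120) = -1/43130250120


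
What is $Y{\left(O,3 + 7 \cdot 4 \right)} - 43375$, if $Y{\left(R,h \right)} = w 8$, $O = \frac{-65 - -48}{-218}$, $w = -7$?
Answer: $-43431$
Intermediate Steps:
$O = \frac{17}{218}$ ($O = \left(-65 + 48\right) \left(- \frac{1}{218}\right) = \left(-17\right) \left(- \frac{1}{218}\right) = \frac{17}{218} \approx 0.077982$)
$Y{\left(R,h \right)} = -56$ ($Y{\left(R,h \right)} = \left(-7\right) 8 = -56$)
$Y{\left(O,3 + 7 \cdot 4 \right)} - 43375 = -56 - 43375 = -43431$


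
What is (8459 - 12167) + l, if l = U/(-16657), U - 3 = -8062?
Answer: -61756097/16657 ≈ -3707.5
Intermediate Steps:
U = -8059 (U = 3 - 8062 = -8059)
l = 8059/16657 (l = -8059/(-16657) = -8059*(-1/16657) = 8059/16657 ≈ 0.48382)
(8459 - 12167) + l = (8459 - 12167) + 8059/16657 = -3708 + 8059/16657 = -61756097/16657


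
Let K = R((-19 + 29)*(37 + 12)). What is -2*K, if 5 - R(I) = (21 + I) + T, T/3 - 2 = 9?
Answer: 1078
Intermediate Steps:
T = 33 (T = 6 + 3*9 = 6 + 27 = 33)
R(I) = -49 - I (R(I) = 5 - ((21 + I) + 33) = 5 - (54 + I) = 5 + (-54 - I) = -49 - I)
K = -539 (K = -49 - (-19 + 29)*(37 + 12) = -49 - 10*49 = -49 - 1*490 = -49 - 490 = -539)
-2*K = -2*(-539) = 1078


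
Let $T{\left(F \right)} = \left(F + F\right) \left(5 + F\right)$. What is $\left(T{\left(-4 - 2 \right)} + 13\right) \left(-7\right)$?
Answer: $-175$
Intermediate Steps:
$T{\left(F \right)} = 2 F \left(5 + F\right)$
$\left(T{\left(-4 - 2 \right)} + 13\right) \left(-7\right) = \left(2 \left(-4 - 2\right) \left(5 - 6\right) + 13\right) \left(-7\right) = \left(2 \left(-6\right) \left(5 - 6\right) + 13\right) \left(-7\right) = \left(2 \left(-6\right) \left(-1\right) + 13\right) \left(-7\right) = \left(12 + 13\right) \left(-7\right) = 25 \left(-7\right) = -175$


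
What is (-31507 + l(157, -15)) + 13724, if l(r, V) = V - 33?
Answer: -17831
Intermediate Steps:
l(r, V) = -33 + V
(-31507 + l(157, -15)) + 13724 = (-31507 + (-33 - 15)) + 13724 = (-31507 - 48) + 13724 = -31555 + 13724 = -17831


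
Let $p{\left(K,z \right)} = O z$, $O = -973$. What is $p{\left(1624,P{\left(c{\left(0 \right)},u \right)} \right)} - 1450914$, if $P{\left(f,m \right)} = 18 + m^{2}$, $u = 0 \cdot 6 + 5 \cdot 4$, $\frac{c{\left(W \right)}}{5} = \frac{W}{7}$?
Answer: $-1857628$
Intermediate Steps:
$c{\left(W \right)} = \frac{5 W}{7}$ ($c{\left(W \right)} = 5 \frac{W}{7} = \frac{5 W}{7}$)
$u = 20$ ($u = 0 + 20 = 20$)
$p{\left(K,z \right)} = - 973 z$
$p{\left(1624,P{\left(c{\left(0 \right)},u \right)} \right)} - 1450914 = - 973 \left(18 + 20^{2}\right) - 1450914 = - 973 \left(18 + 400\right) - 1450914 = \left(-973\right) 418 - 1450914 = -406714 - 1450914 = -1857628$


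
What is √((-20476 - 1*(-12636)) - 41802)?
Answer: I*√49642 ≈ 222.8*I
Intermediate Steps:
√((-20476 - 1*(-12636)) - 41802) = √((-20476 + 12636) - 41802) = √(-7840 - 41802) = √(-49642) = I*√49642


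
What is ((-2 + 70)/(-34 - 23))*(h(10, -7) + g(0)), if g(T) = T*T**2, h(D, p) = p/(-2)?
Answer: -238/57 ≈ -4.1754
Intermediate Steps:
h(D, p) = -p/2 (h(D, p) = p*(-1/2) = -p/2)
g(T) = T**3
((-2 + 70)/(-34 - 23))*(h(10, -7) + g(0)) = ((-2 + 70)/(-34 - 23))*(-1/2*(-7) + 0**3) = (68/(-57))*(7/2 + 0) = (68*(-1/57))*(7/2) = -68/57*7/2 = -238/57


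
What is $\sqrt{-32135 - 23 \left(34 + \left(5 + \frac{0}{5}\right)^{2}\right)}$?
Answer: $2 i \sqrt{8373} \approx 183.01 i$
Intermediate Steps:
$\sqrt{-32135 - 23 \left(34 + \left(5 + \frac{0}{5}\right)^{2}\right)} = \sqrt{-32135 - 23 \left(34 + \left(5 + 0 \cdot \frac{1}{5}\right)^{2}\right)} = \sqrt{-32135 - 23 \left(34 + \left(5 + 0\right)^{2}\right)} = \sqrt{-32135 - 23 \left(34 + 5^{2}\right)} = \sqrt{-32135 - 23 \left(34 + 25\right)} = \sqrt{-32135 - 1357} = \sqrt{-33492} = 2 i \sqrt{8373}$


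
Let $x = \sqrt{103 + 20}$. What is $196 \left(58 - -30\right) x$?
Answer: $17248 \sqrt{123} \approx 1.9129 \cdot 10^{5}$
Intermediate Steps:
$x = \sqrt{123} \approx 11.091$
$196 \left(58 - -30\right) x = 196 \left(58 - -30\right) \sqrt{123} = 196 \left(58 + 30\right) \sqrt{123} = 196 \cdot 88 \sqrt{123} = 17248 \sqrt{123}$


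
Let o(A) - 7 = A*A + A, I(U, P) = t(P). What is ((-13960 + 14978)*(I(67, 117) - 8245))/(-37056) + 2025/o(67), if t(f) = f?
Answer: 21892759/97851 ≈ 223.74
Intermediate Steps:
I(U, P) = P
o(A) = 7 + A + A² (o(A) = 7 + (A*A + A) = 7 + (A² + A) = 7 + (A + A²) = 7 + A + A²)
((-13960 + 14978)*(I(67, 117) - 8245))/(-37056) + 2025/o(67) = ((-13960 + 14978)*(117 - 8245))/(-37056) + 2025/(7 + 67 + 67²) = (1018*(-8128))*(-1/37056) + 2025/(7 + 67 + 4489) = -8274304*(-1/37056) + 2025/4563 = 129286/579 + 2025*(1/4563) = 129286/579 + 75/169 = 21892759/97851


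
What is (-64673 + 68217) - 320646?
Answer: -317102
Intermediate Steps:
(-64673 + 68217) - 320646 = 3544 - 320646 = -317102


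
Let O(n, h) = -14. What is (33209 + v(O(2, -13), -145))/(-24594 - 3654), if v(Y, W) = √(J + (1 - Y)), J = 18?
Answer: -3019/2568 - √33/28248 ≈ -1.1758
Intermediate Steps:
v(Y, W) = √(19 - Y) (v(Y, W) = √(18 + (1 - Y)) = √(19 - Y))
(33209 + v(O(2, -13), -145))/(-24594 - 3654) = (33209 + √(19 - 1*(-14)))/(-24594 - 3654) = (33209 + √(19 + 14))/(-28248) = (33209 + √33)*(-1/28248) = -3019/2568 - √33/28248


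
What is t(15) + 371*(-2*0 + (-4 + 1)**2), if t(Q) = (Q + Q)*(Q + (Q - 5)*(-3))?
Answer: 2889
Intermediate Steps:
t(Q) = 2*Q*(15 - 2*Q) (t(Q) = (2*Q)*(Q + (-5 + Q)*(-3)) = (2*Q)*(Q + (15 - 3*Q)) = (2*Q)*(15 - 2*Q) = 2*Q*(15 - 2*Q))
t(15) + 371*(-2*0 + (-4 + 1)**2) = 2*15*(15 - 2*15) + 371*(-2*0 + (-4 + 1)**2) = 2*15*(15 - 30) + 371*(0 + (-3)**2) = 2*15*(-15) + 371*(0 + 9) = -450 + 371*9 = -450 + 3339 = 2889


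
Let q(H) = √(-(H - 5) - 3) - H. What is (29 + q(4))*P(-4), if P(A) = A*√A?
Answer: -200*I + 8*√2 ≈ 11.314 - 200.0*I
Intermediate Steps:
q(H) = √(2 - H) - H (q(H) = √(-(-5 + H) - 3) - H = √((5 - H) - 3) - H = √(2 - H) - H)
P(A) = A^(3/2)
(29 + q(4))*P(-4) = (29 + (√(2 - 1*4) - 1*4))*(-4)^(3/2) = (29 + (√(2 - 4) - 4))*(-8*I) = (29 + (√(-2) - 4))*(-8*I) = (29 + (I*√2 - 4))*(-8*I) = (29 + (-4 + I*√2))*(-8*I) = (25 + I*√2)*(-8*I) = -8*I*(25 + I*√2)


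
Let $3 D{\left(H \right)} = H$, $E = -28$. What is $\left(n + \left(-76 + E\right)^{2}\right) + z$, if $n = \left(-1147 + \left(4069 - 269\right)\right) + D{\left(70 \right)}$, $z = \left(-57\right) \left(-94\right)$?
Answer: $\frac{56551}{3} \approx 18850.0$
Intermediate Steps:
$D{\left(H \right)} = \frac{H}{3}$
$z = 5358$
$n = \frac{8029}{3}$ ($n = \left(-1147 + \left(4069 - 269\right)\right) + \frac{1}{3} \cdot 70 = \left(-1147 + 3800\right) + \frac{70}{3} = 2653 + \frac{70}{3} = \frac{8029}{3} \approx 2676.3$)
$\left(n + \left(-76 + E\right)^{2}\right) + z = \left(\frac{8029}{3} + \left(-76 - 28\right)^{2}\right) + 5358 = \left(\frac{8029}{3} + \left(-104\right)^{2}\right) + 5358 = \left(\frac{8029}{3} + 10816\right) + 5358 = \frac{40477}{3} + 5358 = \frac{56551}{3}$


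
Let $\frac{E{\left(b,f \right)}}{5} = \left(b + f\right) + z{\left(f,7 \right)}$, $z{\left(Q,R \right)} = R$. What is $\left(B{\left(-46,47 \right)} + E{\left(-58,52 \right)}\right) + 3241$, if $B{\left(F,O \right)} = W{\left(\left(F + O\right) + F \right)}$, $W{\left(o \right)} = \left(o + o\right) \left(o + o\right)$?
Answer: $11346$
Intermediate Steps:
$W{\left(o \right)} = 4 o^{2}$ ($W{\left(o \right)} = 2 o 2 o = 4 o^{2}$)
$E{\left(b,f \right)} = 35 + 5 b + 5 f$ ($E{\left(b,f \right)} = 5 \left(\left(b + f\right) + 7\right) = 5 \left(7 + b + f\right) = 35 + 5 b + 5 f$)
$B{\left(F,O \right)} = 4 \left(O + 2 F\right)^{2}$ ($B{\left(F,O \right)} = 4 \left(\left(F + O\right) + F\right)^{2} = 4 \left(O + 2 F\right)^{2}$)
$\left(B{\left(-46,47 \right)} + E{\left(-58,52 \right)}\right) + 3241 = \left(4 \left(47 + 2 \left(-46\right)\right)^{2} + \left(35 + 5 \left(-58\right) + 5 \cdot 52\right)\right) + 3241 = \left(4 \left(47 - 92\right)^{2} + \left(35 - 290 + 260\right)\right) + 3241 = \left(4 \left(-45\right)^{2} + 5\right) + 3241 = \left(4 \cdot 2025 + 5\right) + 3241 = \left(8100 + 5\right) + 3241 = 8105 + 3241 = 11346$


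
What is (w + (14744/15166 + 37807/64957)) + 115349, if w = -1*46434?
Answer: 33946153433350/492568931 ≈ 68917.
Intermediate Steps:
w = -46434
(w + (14744/15166 + 37807/64957)) + 115349 = (-46434 + (14744/15166 + 37807/64957)) + 115349 = (-46434 + (14744*(1/15166) + 37807*(1/64957))) + 115349 = (-46434 + (7372/7583 + 37807/64957)) + 115349 = (-46434 + 765553485/492568931) + 115349 = -22871180188569/492568931 + 115349 = 33946153433350/492568931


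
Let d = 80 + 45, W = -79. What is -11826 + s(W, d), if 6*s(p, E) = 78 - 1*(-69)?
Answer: -23603/2 ≈ -11802.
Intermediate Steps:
d = 125
s(p, E) = 49/2 (s(p, E) = (78 - 1*(-69))/6 = (78 + 69)/6 = (1/6)*147 = 49/2)
-11826 + s(W, d) = -11826 + 49/2 = -23603/2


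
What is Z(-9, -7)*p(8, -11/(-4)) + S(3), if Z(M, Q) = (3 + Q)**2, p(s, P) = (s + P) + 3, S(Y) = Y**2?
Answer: 229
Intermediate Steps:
p(s, P) = 3 + P + s (p(s, P) = (P + s) + 3 = 3 + P + s)
Z(-9, -7)*p(8, -11/(-4)) + S(3) = (3 - 7)**2*(3 - 11/(-4) + 8) + 3**2 = (-4)**2*(3 - 11*(-1/4) + 8) + 9 = 16*(3 + 11/4 + 8) + 9 = 16*(55/4) + 9 = 220 + 9 = 229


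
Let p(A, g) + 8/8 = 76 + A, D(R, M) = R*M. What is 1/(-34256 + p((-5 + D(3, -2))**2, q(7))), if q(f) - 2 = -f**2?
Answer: -1/34060 ≈ -2.9360e-5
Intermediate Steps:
D(R, M) = M*R
q(f) = 2 - f**2
p(A, g) = 75 + A (p(A, g) = -1 + (76 + A) = 75 + A)
1/(-34256 + p((-5 + D(3, -2))**2, q(7))) = 1/(-34256 + (75 + (-5 - 2*3)**2)) = 1/(-34256 + (75 + (-5 - 6)**2)) = 1/(-34256 + (75 + (-11)**2)) = 1/(-34256 + (75 + 121)) = 1/(-34256 + 196) = 1/(-34060) = -1/34060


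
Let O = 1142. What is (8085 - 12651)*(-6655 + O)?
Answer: 25172358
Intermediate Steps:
(8085 - 12651)*(-6655 + O) = (8085 - 12651)*(-6655 + 1142) = -4566*(-5513) = 25172358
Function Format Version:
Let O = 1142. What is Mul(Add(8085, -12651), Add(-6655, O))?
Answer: 25172358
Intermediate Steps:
Mul(Add(8085, -12651), Add(-6655, O)) = Mul(Add(8085, -12651), Add(-6655, 1142)) = Mul(-4566, -5513) = 25172358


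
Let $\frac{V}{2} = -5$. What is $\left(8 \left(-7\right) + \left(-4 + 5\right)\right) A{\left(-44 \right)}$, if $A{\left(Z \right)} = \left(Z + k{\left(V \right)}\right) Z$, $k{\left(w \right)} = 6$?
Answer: $-91960$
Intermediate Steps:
$V = -10$ ($V = 2 \left(-5\right) = -10$)
$A{\left(Z \right)} = Z \left(6 + Z\right)$ ($A{\left(Z \right)} = \left(Z + 6\right) Z = \left(6 + Z\right) Z = Z \left(6 + Z\right)$)
$\left(8 \left(-7\right) + \left(-4 + 5\right)\right) A{\left(-44 \right)} = \left(8 \left(-7\right) + \left(-4 + 5\right)\right) \left(- 44 \left(6 - 44\right)\right) = \left(-56 + 1\right) \left(\left(-44\right) \left(-38\right)\right) = \left(-55\right) 1672 = -91960$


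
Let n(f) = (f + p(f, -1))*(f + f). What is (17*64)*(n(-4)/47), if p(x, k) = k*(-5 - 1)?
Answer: -17408/47 ≈ -370.38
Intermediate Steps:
p(x, k) = -6*k (p(x, k) = k*(-6) = -6*k)
n(f) = 2*f*(6 + f) (n(f) = (f - 6*(-1))*(f + f) = (f + 6)*(2*f) = (6 + f)*(2*f) = 2*f*(6 + f))
(17*64)*(n(-4)/47) = (17*64)*((2*(-4)*(6 - 4))/47) = 1088*((2*(-4)*2)*(1/47)) = 1088*(-16*1/47) = 1088*(-16/47) = -17408/47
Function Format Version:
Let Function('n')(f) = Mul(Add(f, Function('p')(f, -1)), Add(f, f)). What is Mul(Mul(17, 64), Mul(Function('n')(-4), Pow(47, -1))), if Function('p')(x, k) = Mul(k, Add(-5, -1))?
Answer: Rational(-17408, 47) ≈ -370.38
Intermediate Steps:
Function('p')(x, k) = Mul(-6, k) (Function('p')(x, k) = Mul(k, -6) = Mul(-6, k))
Function('n')(f) = Mul(2, f, Add(6, f)) (Function('n')(f) = Mul(Add(f, Mul(-6, -1)), Add(f, f)) = Mul(Add(f, 6), Mul(2, f)) = Mul(Add(6, f), Mul(2, f)) = Mul(2, f, Add(6, f)))
Mul(Mul(17, 64), Mul(Function('n')(-4), Pow(47, -1))) = Mul(Mul(17, 64), Mul(Mul(2, -4, Add(6, -4)), Pow(47, -1))) = Mul(1088, Mul(Mul(2, -4, 2), Rational(1, 47))) = Mul(1088, Mul(-16, Rational(1, 47))) = Mul(1088, Rational(-16, 47)) = Rational(-17408, 47)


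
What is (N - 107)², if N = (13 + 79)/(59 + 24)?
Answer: 77246521/6889 ≈ 11213.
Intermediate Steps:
N = 92/83 ≈ 1.1084
(N - 107)² = (92/83 - 107)² = (-8789/83)² = 77246521/6889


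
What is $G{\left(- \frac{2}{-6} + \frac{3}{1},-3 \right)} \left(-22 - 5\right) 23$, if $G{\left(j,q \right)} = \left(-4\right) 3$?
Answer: $7452$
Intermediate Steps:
$G{\left(j,q \right)} = -12$
$G{\left(- \frac{2}{-6} + \frac{3}{1},-3 \right)} \left(-22 - 5\right) 23 = - 12 \left(-22 - 5\right) 23 = \left(-12\right) \left(-27\right) 23 = 324 \cdot 23 = 7452$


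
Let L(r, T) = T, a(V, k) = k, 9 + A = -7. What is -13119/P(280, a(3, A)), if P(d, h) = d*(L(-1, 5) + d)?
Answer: -4373/26600 ≈ -0.16440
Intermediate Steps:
A = -16 (A = -9 - 7 = -16)
P(d, h) = d*(5 + d)
-13119/P(280, a(3, A)) = -13119*1/(280*(5 + 280)) = -13119/(280*285) = -13119/79800 = -13119*1/79800 = -4373/26600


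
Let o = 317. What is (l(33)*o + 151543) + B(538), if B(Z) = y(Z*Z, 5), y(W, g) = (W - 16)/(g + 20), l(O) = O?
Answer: 4339528/25 ≈ 1.7358e+5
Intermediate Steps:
y(W, g) = (-16 + W)/(20 + g)
B(Z) = -16/25 + Z**2/25 (B(Z) = (-16 + Z*Z)/(20 + 5) = (-16 + Z**2)/25 = -16/25 + Z**2/25)
(l(33)*o + 151543) + B(538) = (33*317 + 151543) + (-16/25 + (1/25)*538**2) = (10461 + 151543) + (-16/25 + (1/25)*289444) = 162004 + (-16/25 + 289444/25) = 162004 + 289428/25 = 4339528/25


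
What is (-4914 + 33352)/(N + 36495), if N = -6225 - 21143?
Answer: 28438/9127 ≈ 3.1158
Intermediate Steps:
N = -27368
(-4914 + 33352)/(N + 36495) = (-4914 + 33352)/(-27368 + 36495) = 28438/9127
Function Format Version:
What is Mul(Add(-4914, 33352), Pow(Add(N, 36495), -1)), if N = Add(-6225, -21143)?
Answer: Rational(28438, 9127) ≈ 3.1158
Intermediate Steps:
N = -27368
Mul(Add(-4914, 33352), Pow(Add(N, 36495), -1)) = Mul(Add(-4914, 33352), Pow(Add(-27368, 36495), -1)) = Mul(28438, Pow(9127, -1)) = Mul(28438, Rational(1, 9127)) = Rational(28438, 9127)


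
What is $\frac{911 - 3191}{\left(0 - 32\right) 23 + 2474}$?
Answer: $- \frac{1140}{869} \approx -1.3119$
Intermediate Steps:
$\frac{911 - 3191}{\left(0 - 32\right) 23 + 2474} = - \frac{2280}{\left(-32\right) 23 + 2474} = - \frac{2280}{-736 + 2474} = - \frac{2280}{1738} = \left(-2280\right) \frac{1}{1738} = - \frac{1140}{869}$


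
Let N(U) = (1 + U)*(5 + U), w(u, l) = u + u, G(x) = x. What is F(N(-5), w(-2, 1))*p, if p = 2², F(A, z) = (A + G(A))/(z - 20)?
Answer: 0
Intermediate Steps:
w(u, l) = 2*u
F(A, z) = 2*A/(-20 + z) (F(A, z) = (A + A)/(z - 20) = (2*A)/(-20 + z) = 2*A/(-20 + z))
p = 4
F(N(-5), w(-2, 1))*p = (2*(5 + (-5)² + 6*(-5))/(-20 + 2*(-2)))*4 = (2*(5 + 25 - 30)/(-20 - 4))*4 = (2*0/(-24))*4 = (2*0*(-1/24))*4 = 0*4 = 0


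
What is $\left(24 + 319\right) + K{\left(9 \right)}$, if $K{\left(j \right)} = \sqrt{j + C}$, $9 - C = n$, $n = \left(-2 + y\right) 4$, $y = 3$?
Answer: $343 + \sqrt{14} \approx 346.74$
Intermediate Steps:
$n = 4$ ($n = \left(-2 + 3\right) 4 = 1 \cdot 4 = 4$)
$C = 5$ ($C = 9 - 4 = 5$)
$K{\left(j \right)} = \sqrt{5 + j}$ ($K{\left(j \right)} = \sqrt{j + 5} = \sqrt{5 + j}$)
$\left(24 + 319\right) + K{\left(9 \right)} = \left(24 + 319\right) + \sqrt{5 + 9} = 343 + \sqrt{14}$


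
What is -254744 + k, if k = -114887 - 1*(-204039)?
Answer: -165592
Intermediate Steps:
k = 89152 (k = -114887 + 204039 = 89152)
-254744 + k = -254744 + 89152 = -165592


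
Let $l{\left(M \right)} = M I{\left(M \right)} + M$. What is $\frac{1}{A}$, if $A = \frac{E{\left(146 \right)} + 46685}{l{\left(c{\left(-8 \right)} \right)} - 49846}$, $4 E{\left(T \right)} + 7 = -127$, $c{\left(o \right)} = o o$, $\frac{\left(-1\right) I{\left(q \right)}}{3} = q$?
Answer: $- \frac{41380}{31101} \approx -1.3305$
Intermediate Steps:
$I{\left(q \right)} = - 3 q$
$c{\left(o \right)} = o^{2}$
$l{\left(M \right)} = M - 3 M^{2}$ ($l{\left(M \right)} = M \left(- 3 M\right) + M = - 3 M^{2} + M = M - 3 M^{2}$)
$E{\left(T \right)} = - \frac{67}{2}$ ($E{\left(T \right)} = - \frac{7}{4} + \frac{1}{4} \left(-127\right) = - \frac{7}{4} - \frac{127}{4} = - \frac{67}{2}$)
$A = - \frac{31101}{41380}$ ($A = \frac{- \frac{67}{2} + 46685}{\left(-8\right)^{2} \left(1 - 3 \left(-8\right)^{2}\right) - 49846} = \frac{93303}{2 \left(64 \left(1 - 192\right) - 49846\right)} = \frac{93303}{2 \left(64 \left(-191\right) - 49846\right)} = \frac{93303}{2 \left(-12224 - 49846\right)} = \frac{93303}{2 \left(-62070\right)} = \frac{93303}{2} \left(- \frac{1}{62070}\right) = - \frac{31101}{41380} \approx -0.75159$)
$\frac{1}{A} = \frac{1}{- \frac{31101}{41380}} = - \frac{41380}{31101}$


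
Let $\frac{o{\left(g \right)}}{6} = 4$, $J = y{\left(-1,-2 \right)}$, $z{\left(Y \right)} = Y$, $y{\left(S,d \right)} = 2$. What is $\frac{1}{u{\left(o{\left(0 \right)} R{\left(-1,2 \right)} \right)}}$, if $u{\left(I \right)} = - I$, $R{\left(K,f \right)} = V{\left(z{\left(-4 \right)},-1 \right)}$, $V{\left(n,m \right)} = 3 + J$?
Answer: $- \frac{1}{120} \approx -0.0083333$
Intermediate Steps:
$J = 2$
$V{\left(n,m \right)} = 5$ ($V{\left(n,m \right)} = 3 + 2 = 5$)
$o{\left(g \right)} = 24$ ($o{\left(g \right)} = 6 \cdot 4 = 24$)
$R{\left(K,f \right)} = 5$
$\frac{1}{u{\left(o{\left(0 \right)} R{\left(-1,2 \right)} \right)}} = \frac{1}{\left(-1\right) 24 \cdot 5} = \frac{1}{\left(-1\right) 120} = \frac{1}{-120} = - \frac{1}{120}$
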